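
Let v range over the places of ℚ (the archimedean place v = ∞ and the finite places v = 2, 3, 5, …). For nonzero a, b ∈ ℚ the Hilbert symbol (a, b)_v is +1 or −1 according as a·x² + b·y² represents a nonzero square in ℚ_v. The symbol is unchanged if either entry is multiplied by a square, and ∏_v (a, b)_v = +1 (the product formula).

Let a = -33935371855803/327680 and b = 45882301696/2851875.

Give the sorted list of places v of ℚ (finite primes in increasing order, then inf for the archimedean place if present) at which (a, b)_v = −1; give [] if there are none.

[3, 5]

(a, b) ≡ (-539134215, 90687) mod (ℚ^×)²; places V = {2, 3, 5, 7, 11, 13, 17, 19, 29, 37, 41, 43, ∞}.
(a,b)_2: α=-16, β=8; u≡1, v≡7 (mod 8); ε(u)ε(v)=0·1, αω(v)=-16·0, βω(u)=8·0; sum ≡ 0  ⇒  +1.
(a,b)_41: α=1, u≡24; β=0, v≡25 (mod 41); (24|41)=-1, (25|41)=+1; sign (−1)^0·-1^0·+1^1 = +1.
(a,b)_5: α=-1, u≡2; β=-4, v≡2 (mod 5); (2|5)=-1, (2|5)=-1; sign (−1)^0·-1^-4·-1^-1 = -1.
(a,b)_∞: sgn(-539134215)=−, sgn(90687)=+, so +1.
(a,b)_17: α=2, u≡12; β=0, v≡15 (mod 17); (12|17)=-1, (15|17)=+1; sign (−1)^0·-1^0·+1^2 = +1.
(a,b)_43: α=1, u≡6; β=1, v≡20 (mod 43); (6|43)=+1, (20|43)=-1; sign (−1)^1·+1^1·-1^1 = +1.
(a,b)_37: α=1, u≡1; β=1, v≡4 (mod 37); (1|37)=+1, (4|37)=+1; sign (−1)^0·+1^1·+1^1 = +1.
(a,b)_19: α=1, u≡14; β=1, v≡17 (mod 19); (14|19)=-1, (17|19)=+1; sign (−1)^1·-1^1·+1^1 = +1.
(a,b)_11: α=2, u≡7; β=2, v≡1 (mod 11); (7|11)=-1, (1|11)=+1; sign (−1)^0·-1^2·+1^2 = +1.
(a,b)_13: α=0, u≡12; β=-2, v≡10 (mod 13); (12|13)=+1, (10|13)=+1; sign (−1)^0·+1^-2·+1^0 = +1.
(a,b)_29: α=1, u≡8; β=0, v≡20 (mod 29); (8|29)=-1, (20|29)=+1; sign (−1)^0·-1^0·+1^1 = +1.
(a,b)_7: α=0, u≡3; β=2, v≡2 (mod 7); (3|7)=-1, (2|7)=+1; sign (−1)^0·-1^2·+1^0 = +1.
(a,b)_3: α=3, u≡1; β=-3, v≡1 (mod 3); (1|3)=+1, (1|3)=+1; sign (−1)^1·+1^-3·+1^3 = -1.
|Ram(-539134215, 90687)| = 2, even; anisotropic at {3, 5}.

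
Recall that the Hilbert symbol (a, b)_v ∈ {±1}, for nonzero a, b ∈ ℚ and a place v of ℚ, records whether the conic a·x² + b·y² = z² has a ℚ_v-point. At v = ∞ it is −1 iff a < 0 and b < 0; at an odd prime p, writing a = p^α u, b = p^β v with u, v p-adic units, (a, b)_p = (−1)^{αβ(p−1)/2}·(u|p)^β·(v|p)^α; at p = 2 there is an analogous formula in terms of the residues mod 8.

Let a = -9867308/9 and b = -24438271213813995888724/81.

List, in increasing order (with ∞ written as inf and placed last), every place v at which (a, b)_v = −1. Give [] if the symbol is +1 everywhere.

(a, b) ≡ (-20387, -6061) mod (ℚ^×)²; places V = {2, 3, 11, 19, 29, 37, ∞}.
(a,b)_3: α=-2, u≡1; β=-4, v≡2 (mod 3); (1|3)=+1, (2|3)=-1; sign (−1)^0·+1^-4·-1^-2 = +1.
(a,b)_11: α=2, u≡8; β=7, v≡8 (mod 11); (8|11)=-1, (8|11)=-1; sign (−1)^0·-1^7·-1^2 = -1.
(a,b)_∞: sgn(-20387)=−, sgn(-6061)=−, so -1.
(a,b)_37: α=1, u≡26; β=4, v≡27 (mod 37); (26|37)=+1, (27|37)=+1; sign (−1)^0·+1^4·+1^1 = +1.
(a,b)_19: α=1, u≡10; β=3, v≡16 (mod 19); (10|19)=-1, (16|19)=+1; sign (−1)^1·-1^3·+1^1 = +1.
(a,b)_29: α=1, u≡7; β=3, v≡28 (mod 29); (7|29)=+1, (28|29)=+1; sign (−1)^0·+1^3·+1^1 = +1.
(a,b)_2: α=2, β=2; u≡5, v≡3 (mod 8); ε(u)ε(v)=0·1, αω(v)=2·1, βω(u)=2·1; sum ≡ 0  ⇒  +1.
Ram(-20387, -6061) = {11, ∞}; no ℚ_11-point on the conic.

[11, inf]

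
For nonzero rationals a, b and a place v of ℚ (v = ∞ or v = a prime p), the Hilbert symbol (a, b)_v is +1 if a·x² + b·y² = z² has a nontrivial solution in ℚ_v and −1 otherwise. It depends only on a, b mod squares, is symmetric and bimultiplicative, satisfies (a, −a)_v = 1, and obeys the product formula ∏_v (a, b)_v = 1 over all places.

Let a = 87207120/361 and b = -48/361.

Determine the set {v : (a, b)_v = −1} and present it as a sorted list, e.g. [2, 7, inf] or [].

[5, 11]

(a, b) ≡ (5005, -3) mod (ℚ^×)²; places V = {2, 3, 5, 7, 11, 13, 19, ∞}.
(a,b)_19: α=-2, u≡8; β=-2, v≡9 (mod 19); (8|19)=-1, (9|19)=+1; sign (−1)^0·-1^-2·+1^-2 = +1.
(a,b)_2: α=4, β=4; u≡5, v≡5 (mod 8); ε(u)ε(v)=0·0, αω(v)=4·1, βω(u)=4·1; sum ≡ 0  ⇒  +1.
(a,b)_3: α=2, u≡1; β=1, v≡2 (mod 3); (1|3)=+1, (2|3)=-1; sign (−1)^0·+1^1·-1^2 = +1.
(a,b)_11: α=3, u≡9; β=0, v≡2 (mod 11); (9|11)=+1, (2|11)=-1; sign (−1)^0·+1^0·-1^3 = -1.
(a,b)_∞: sgn(5005)=+, sgn(-3)=−, so +1.
(a,b)_13: α=1, u≡11; β=0, v≡3 (mod 13); (11|13)=-1, (3|13)=+1; sign (−1)^0·-1^0·+1^1 = +1.
(a,b)_7: α=1, u≡2; β=0, v≡2 (mod 7); (2|7)=+1, (2|7)=+1; sign (−1)^0·+1^0·+1^1 = +1.
(a,b)_5: α=1, u≡4; β=0, v≡2 (mod 5); (4|5)=+1, (2|5)=-1; sign (−1)^0·+1^0·-1^1 = -1.
Ram(5005, -3) = {5, 11}; no ℚ_5-point on the conic.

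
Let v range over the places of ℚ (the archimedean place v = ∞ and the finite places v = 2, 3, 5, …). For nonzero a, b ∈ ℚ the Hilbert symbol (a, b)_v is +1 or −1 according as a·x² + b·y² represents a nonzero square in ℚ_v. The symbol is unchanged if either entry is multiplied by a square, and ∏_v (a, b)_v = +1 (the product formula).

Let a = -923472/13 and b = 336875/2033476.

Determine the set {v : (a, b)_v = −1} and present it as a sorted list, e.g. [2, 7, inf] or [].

Mod squares: a ≡ -689, b ≡ 11. Check v ∈ {∞, 2, 3, 5, 7, 11, 13, 23, 31, 53}.
v=2: v_2(a)=4, v_2(b)=-2; units ≡ 7, 3 (mod 8); ε·ε+αω+βω = 1·1+4·1+-2·0 ≡ 1  ⇒  (a,b)_2 = -1.
v=53: a=53^1·(≡1), b=53^0·(≡13) mod 53; (1|53)=+1, (13|53)=+1; (−1)^{1·0·26}·(+1)^0·(+1)^1 = +1.
v=7: a=7^0·(≡4), b=7^2·(≡2) mod 7; (4|7)=+1, (2|7)=+1; (−1)^{0·2·3}·(+1)^2·(+1)^0 = +1.
v=∞: -689 < 0 and 11 > 0  ⇒  (a,b)_∞ = +1.
v=11: a=11^2·(≡1), b=11^1·(≡9) mod 11; (1|11)=+1, (9|11)=+1; (−1)^{2·1·5}·(+1)^1·(+1)^2 = +1.
v=31: a=31^0·(≡30), b=31^-2·(≡23) mod 31; (30|31)=-1, (23|31)=-1; (−1)^{0·-2·15}·(-1)^-2·(-1)^0 = +1.
v=23: a=23^0·(≡16), b=23^-2·(≡21) mod 23; (16|23)=+1, (21|23)=-1; (−1)^{0·-2·11}·(+1)^-2·(-1)^0 = +1.
v=5: a=5^0·(≡1), b=5^4·(≡4) mod 5; (1|5)=+1, (4|5)=+1; (−1)^{0·4·2}·(+1)^4·(+1)^0 = +1.
v=3: a=3^2·(≡1), b=3^0·(≡2) mod 3; (1|3)=+1, (2|3)=-1; (−1)^{2·0·1}·(+1)^0·(-1)^2 = +1.
v=13: a=13^-1·(≡9), b=13^0·(≡2) mod 13; (9|13)=+1, (2|13)=-1; (−1)^{-1·0·6}·(+1)^0·(-1)^-1 = -1.
|Ram(-689, 11)| = 2, even; anisotropic at {2, 13}.

[2, 13]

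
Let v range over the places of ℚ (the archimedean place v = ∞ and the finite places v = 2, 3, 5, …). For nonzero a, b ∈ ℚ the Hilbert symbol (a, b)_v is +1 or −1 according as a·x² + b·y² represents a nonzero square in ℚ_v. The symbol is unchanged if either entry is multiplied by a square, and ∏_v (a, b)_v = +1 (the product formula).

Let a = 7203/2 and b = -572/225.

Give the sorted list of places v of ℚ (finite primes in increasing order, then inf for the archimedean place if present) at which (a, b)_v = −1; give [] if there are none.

Mod squares: a ≡ 6, b ≡ -143. Check v ∈ {∞, 2, 3, 5, 7, 11, 13}.
v=2: v_2(a)=-1, v_2(b)=2; units ≡ 3, 1 (mod 8); ε·ε+αω+βω = 1·0+-1·0+2·1 ≡ 0  ⇒  (a,b)_2 = +1.
v=13: a=13^0·(≡7), b=13^1·(≡2) mod 13; (7|13)=-1, (2|13)=-1; (−1)^{0·1·6}·(-1)^1·(-1)^0 = -1.
v=7: a=7^4·(≡5), b=7^0·(≡2) mod 7; (5|7)=-1, (2|7)=+1; (−1)^{4·0·3}·(-1)^0·(+1)^4 = +1.
v=∞: 6 > 0 and -143 < 0  ⇒  (a,b)_∞ = +1.
v=11: a=11^0·(≡10), b=11^1·(≡5) mod 11; (10|11)=-1, (5|11)=+1; (−1)^{0·1·5}·(-1)^1·(+1)^0 = -1.
v=5: a=5^0·(≡4), b=5^-2·(≡2) mod 5; (4|5)=+1, (2|5)=-1; (−1)^{0·-2·2}·(+1)^-2·(-1)^0 = +1.
v=3: a=3^1·(≡2), b=3^-2·(≡1) mod 3; (2|3)=-1, (1|3)=+1; (−1)^{1·-2·1}·(-1)^-2·(+1)^1 = +1.
|Ram(6, -143)| = 2, even; anisotropic at {11, 13}.

[11, 13]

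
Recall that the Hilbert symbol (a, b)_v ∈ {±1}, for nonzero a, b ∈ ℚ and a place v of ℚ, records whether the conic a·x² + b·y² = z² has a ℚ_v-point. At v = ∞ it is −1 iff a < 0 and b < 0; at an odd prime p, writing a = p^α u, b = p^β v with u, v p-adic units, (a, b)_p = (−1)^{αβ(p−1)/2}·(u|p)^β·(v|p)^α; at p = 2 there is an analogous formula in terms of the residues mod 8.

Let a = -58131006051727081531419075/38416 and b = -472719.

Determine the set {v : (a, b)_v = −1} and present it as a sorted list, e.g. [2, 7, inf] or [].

[13, 17, 29, 31, 41, inf]

Mod squares: a ≡ -33062523, b ≡ -472719. Check v ∈ {∞, 2, 3, 5, 7, 11, 13, 17, 23, 29, 31, 41}.
v=5: a=5^2·(≡2), b=5^0·(≡1) mod 5; (2|5)=-1, (1|5)=+1; (−1)^{2·0·2}·(-1)^0·(+1)^2 = +1.
v=23: a=23^3·(≡21), b=23^1·(≡9) mod 23; (21|23)=-1, (9|23)=+1; (−1)^{3·1·11}·(-1)^1·(+1)^3 = +1.
v=41: a=41^1·(≡22), b=41^0·(≡11) mod 41; (22|41)=-1, (11|41)=-1; (−1)^{1·0·20}·(-1)^0·(-1)^1 = -1.
v=31: a=31^3·(≡27), b=31^1·(≡3) mod 31; (27|31)=-1, (3|31)=-1; (−1)^{3·1·15}·(-1)^1·(-1)^3 = -1.
v=3: a=3^5·(≡1), b=3^1·(≡2) mod 3; (1|3)=+1, (2|3)=-1; (−1)^{5·1·1}·(+1)^1·(-1)^5 = +1.
v=∞: -33062523 < 0 and -472719 < 0  ⇒  (a,b)_∞ = -1.
v=2: v_2(a)=-4, v_2(b)=0; units ≡ 5, 1 (mod 8); ε·ε+αω+βω = 0·0+-4·0+0·1 ≡ 0  ⇒  (a,b)_2 = +1.
v=17: a=17^4·(≡12), b=17^1·(≡5) mod 17; (12|17)=-1, (5|17)=-1; (−1)^{4·1·8}·(-1)^1·(-1)^4 = -1.
v=11: a=11^2·(≡3), b=11^0·(≡6) mod 11; (3|11)=+1, (6|11)=-1; (−1)^{2·0·5}·(+1)^0·(-1)^2 = +1.
v=13: a=13^3·(≡9), b=13^1·(≡11) mod 13; (9|13)=+1, (11|13)=-1; (−1)^{3·1·6}·(+1)^1·(-1)^3 = -1.
v=7: a=7^-4·(≡3), b=7^0·(≡5) mod 7; (3|7)=-1, (5|7)=-1; (−1)^{-4·0·3}·(-1)^0·(-1)^-4 = +1.
v=29: a=29^1·(≡19), b=29^0·(≡10) mod 29; (19|29)=-1, (10|29)=-1; (−1)^{1·0·14}·(-1)^0·(-1)^1 = -1.
(-33062523, -472719 / ℚ) ramifies at {13, 17, 29, 31, 41, ∞}: a division algebra.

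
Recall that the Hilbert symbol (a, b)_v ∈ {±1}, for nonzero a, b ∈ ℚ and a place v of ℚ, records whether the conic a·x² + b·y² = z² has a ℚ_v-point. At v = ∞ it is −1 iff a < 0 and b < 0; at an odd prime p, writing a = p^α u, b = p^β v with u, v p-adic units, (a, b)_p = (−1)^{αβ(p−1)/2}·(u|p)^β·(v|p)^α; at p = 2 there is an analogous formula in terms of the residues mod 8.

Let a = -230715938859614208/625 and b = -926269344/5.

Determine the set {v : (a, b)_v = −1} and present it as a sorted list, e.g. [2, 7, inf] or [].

[3, 5, 7, inf]

Mod squares: a ≡ -238, b ≡ -72930. Check v ∈ {∞, 2, 3, 5, 7, 11, 13, 17}.
v=13: a=13^2·(≡4), b=13^1·(≡6) mod 13; (4|13)=+1, (6|13)=-1; (−1)^{2·1·6}·(+1)^1·(-1)^2 = +1.
v=3: a=3^10·(≡2), b=3^5·(≡2) mod 3; (2|3)=-1, (2|3)=-1; (−1)^{10·5·1}·(-1)^5·(-1)^10 = -1.
v=5: a=5^-4·(≡2), b=5^-1·(≡1) mod 5; (2|5)=-1, (1|5)=+1; (−1)^{-4·-1·2}·(-1)^-1·(+1)^-4 = -1.
v=2: v_2(a)=15, v_2(b)=5; units ≡ 1, 7 (mod 8); ε·ε+αω+βω = 0·1+15·0+5·0 ≡ 0  ⇒  (a,b)_2 = +1.
v=11: a=11^2·(≡9), b=11^1·(≡1) mod 11; (9|11)=+1, (1|11)=+1; (−1)^{2·1·5}·(+1)^1·(+1)^2 = +1.
v=17: a=17^1·(≡11), b=17^1·(≡6) mod 17; (11|17)=-1, (6|17)=-1; (−1)^{1·1·8}·(-1)^1·(-1)^1 = +1.
v=∞: -238 < 0 and -72930 < 0  ⇒  (a,b)_∞ = -1.
v=7: a=7^3·(≡2), b=7^2·(≡6) mod 7; (2|7)=+1, (6|7)=-1; (−1)^{3·2·3}·(+1)^2·(-1)^3 = -1.
|Ram(-238, -72930)| = 4, even; anisotropic at {3, 5, 7, ∞}.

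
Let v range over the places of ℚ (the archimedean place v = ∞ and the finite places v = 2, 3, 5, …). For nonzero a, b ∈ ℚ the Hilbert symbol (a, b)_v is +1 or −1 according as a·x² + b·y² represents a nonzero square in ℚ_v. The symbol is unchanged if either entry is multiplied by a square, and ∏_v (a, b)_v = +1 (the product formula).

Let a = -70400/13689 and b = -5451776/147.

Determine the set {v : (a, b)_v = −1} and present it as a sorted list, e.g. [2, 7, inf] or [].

(a, b) ≡ (-11, -33) mod (ℚ^×)²; places V = {2, 3, 5, 7, 11, 13, ∞}.
(a,b)_2: α=8, β=12; u≡5, v≡7 (mod 8); ε(u)ε(v)=0·1, αω(v)=8·0, βω(u)=12·1; sum ≡ 0  ⇒  +1.
(a,b)_13: α=-2, u≡7; β=0, v≡2 (mod 13); (7|13)=-1, (2|13)=-1; sign (−1)^0·-1^0·-1^-2 = +1.
(a,b)_3: α=-4, u≡1; β=-1, v≡1 (mod 3); (1|3)=+1, (1|3)=+1; sign (−1)^0·+1^-1·+1^-4 = +1.
(a,b)_∞: sgn(-11)=−, sgn(-33)=−, so -1.
(a,b)_7: α=0, u≡5; β=-2, v≡2 (mod 7); (5|7)=-1, (2|7)=+1; sign (−1)^0·-1^-2·+1^0 = +1.
(a,b)_5: α=2, u≡1; β=0, v≡2 (mod 5); (1|5)=+1, (2|5)=-1; sign (−1)^0·+1^0·-1^2 = +1.
(a,b)_11: α=1, u≡7; β=3, v≡10 (mod 11); (7|11)=-1, (10|11)=-1; sign (−1)^1·-1^3·-1^1 = -1.
(-11, -33 / ℚ) ramifies at {11, ∞}: a division algebra.

[11, inf]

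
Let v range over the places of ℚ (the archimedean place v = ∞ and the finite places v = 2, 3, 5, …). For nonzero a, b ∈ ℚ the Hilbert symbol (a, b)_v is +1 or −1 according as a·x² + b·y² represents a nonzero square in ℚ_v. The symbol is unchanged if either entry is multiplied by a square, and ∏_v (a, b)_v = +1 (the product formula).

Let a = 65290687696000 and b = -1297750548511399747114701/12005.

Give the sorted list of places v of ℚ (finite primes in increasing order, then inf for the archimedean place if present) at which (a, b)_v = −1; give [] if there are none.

[5, 13, 17, 19, 29, 47]

(a, b) ≡ (40806679810, -46345) mod (ℚ^×)²; places V = {2, 3, 5, 7, 13, 17, 19, 23, 29, 31, 47, ∞}.
(a,b)_17: α=1, u≡4; β=6, v≡5 (mod 17); (4|17)=+1, (5|17)=-1; sign (−1)^0·+1^6·-1^1 = -1.
(a,b)_3: α=0, u≡1; β=2, v≡2 (mod 3); (1|3)=+1, (2|3)=-1; sign (−1)^0·+1^2·-1^0 = +1.
(a,b)_31: α=1, u≡14; β=3, v≡27 (mod 31); (14|31)=+1, (27|31)=-1; sign (−1)^1·+1^3·-1^1 = +1.
(a,b)_2: α=7, β=0; u≡1, v≡7 (mod 8); ε(u)ε(v)=0·1, αω(v)=7·0, βω(u)=0·0; sum ≡ 0  ⇒  +1.
(a,b)_47: α=1, u≡27; β=2, v≡39 (mod 47); (27|47)=+1, (39|47)=-1; sign (−1)^0·+1^2·-1^1 = -1.
(a,b)_23: α=1, u≡22; β=1, v≡6 (mod 23); (22|23)=-1, (6|23)=+1; sign (−1)^1·-1^1·+1^1 = +1.
(a,b)_∞: sgn(40806679810)=+, sgn(-46345)=−, so +1.
(a,b)_5: α=3, u≡3; β=-1, v≡4 (mod 5); (3|5)=-1, (4|5)=+1; sign (−1)^0·-1^-1·+1^3 = -1.
(a,b)_29: α=1, u≡14; β=2, v≡17 (mod 29); (14|29)=-1, (17|29)=-1; sign (−1)^0·-1^2·-1^1 = -1.
(a,b)_13: α=1, u≡11; β=1, v≡10 (mod 13); (11|13)=-1, (10|13)=+1; sign (−1)^0·-1^1·+1^1 = -1.
(a,b)_19: α=1, u≡16; β=2, v≡3 (mod 19); (16|19)=+1, (3|19)=-1; sign (−1)^0·+1^2·-1^1 = -1.
(a,b)_7: α=0, u≡4; β=-4, v≡4 (mod 7); (4|7)=+1, (4|7)=+1; sign (−1)^0·+1^-4·+1^0 = +1.
Ram(40806679810, -46345) = {5, 13, 17, 19, 29, 47}; no ℚ_5-point on the conic.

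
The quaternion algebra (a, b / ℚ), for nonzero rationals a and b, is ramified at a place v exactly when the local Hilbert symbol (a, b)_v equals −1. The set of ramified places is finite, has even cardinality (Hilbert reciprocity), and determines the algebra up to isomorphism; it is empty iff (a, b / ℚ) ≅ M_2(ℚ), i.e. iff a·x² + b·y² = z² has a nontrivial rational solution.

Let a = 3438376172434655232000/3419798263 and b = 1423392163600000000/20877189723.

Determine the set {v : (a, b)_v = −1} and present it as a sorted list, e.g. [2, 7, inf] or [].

(a, b) ≡ (19635, 3) mod (ℚ^×)²; places V = {2, 3, 5, 7, 11, 13, 17, 23, 29, 31, ∞}.
(a,b)_11: α=5, u≡3; β=4, v≡1 (mod 11); (3|11)=+1, (1|11)=+1; sign (−1)^0·+1^4·+1^5 = +1.
(a,b)_23: α=-2, u≡9; β=-2, v≡3 (mod 23); (9|23)=+1, (3|23)=+1; sign (−1)^0·+1^-2·+1^-2 = +1.
(a,b)_29: α=4, u≡17; β=2, v≡2 (mod 29); (17|29)=-1, (2|29)=-1; sign (−1)^0·-1^2·-1^4 = +1.
(a,b)_3: α=1, u≡2; β=-5, v≡1 (mod 3); (2|3)=-1, (1|3)=+1; sign (−1)^1·-1^-5·+1^1 = +1.
(a,b)_31: α=-4, u≡17; β=-2, v≡11 (mod 31); (17|31)=-1, (11|31)=-1; sign (−1)^0·-1^-2·-1^-4 = +1.
(a,b)_7: α=-1, u≡5; β=0, v≡3 (mod 7); (5|7)=-1, (3|7)=-1; sign (−1)^0·-1^0·-1^-1 = -1.
(a,b)_17: α=3, u≡2; β=2, v≡12 (mod 17); (2|17)=+1, (12|17)=-1; sign (−1)^0·+1^2·-1^3 = -1.
(a,b)_5: α=3, u≡2; β=8, v≡2 (mod 5); (2|5)=-1, (2|5)=-1; sign (−1)^0·-1^8·-1^3 = -1.
(a,b)_13: α=0, u≡7; β=-2, v≡3 (mod 13); (7|13)=-1, (3|13)=+1; sign (−1)^0·-1^-2·+1^0 = +1.
(a,b)_∞: sgn(19635)=+, sgn(3)=+, so +1.
(a,b)_2: α=14, β=10; u≡3, v≡3 (mod 8); ε(u)ε(v)=1·1, αω(v)=14·1, βω(u)=10·1; sum ≡ 1  ⇒  -1.
(19635, 3 / ℚ) ramifies at {2, 5, 7, 17}: a division algebra.

[2, 5, 7, 17]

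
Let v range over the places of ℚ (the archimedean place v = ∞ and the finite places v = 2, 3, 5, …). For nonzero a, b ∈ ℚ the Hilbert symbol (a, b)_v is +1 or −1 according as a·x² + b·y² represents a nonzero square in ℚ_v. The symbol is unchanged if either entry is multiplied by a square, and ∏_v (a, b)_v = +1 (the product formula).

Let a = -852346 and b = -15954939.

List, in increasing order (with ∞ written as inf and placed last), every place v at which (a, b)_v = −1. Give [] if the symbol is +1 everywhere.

[2, 17, 23, 43, 53, inf]

(a, b) ≡ (-852346, -299) mod (ℚ^×)²; places V = {2, 3, 7, 11, 13, 17, 23, 43, 53, ∞}.
(a,b)_13: α=0, u≡12; β=1, v≡1 (mod 13); (12|13)=+1, (1|13)=+1; sign (−1)^0·+1^1·+1^0 = +1.
(a,b)_23: α=0, u≡11; β=1, v≡10 (mod 23); (11|23)=-1, (10|23)=-1; sign (−1)^0·-1^1·-1^0 = -1.
(a,b)_43: α=1, u≡1; β=0, v≡39 (mod 43); (1|43)=+1, (39|43)=-1; sign (−1)^0·+1^0·-1^1 = -1.
(a,b)_17: α=1, u≡12; β=0, v≡3 (mod 17); (12|17)=-1, (3|17)=-1; sign (−1)^0·-1^0·-1^1 = -1.
(a,b)_3: α=0, u≡2; β=2, v≡1 (mod 3); (2|3)=-1, (1|3)=+1; sign (−1)^0·-1^2·+1^0 = +1.
(a,b)_2: α=1, β=0; u≡3, v≡5 (mod 8); ε(u)ε(v)=1·0, αω(v)=1·1, βω(u)=0·1; sum ≡ 1  ⇒  -1.
(a,b)_∞: sgn(-852346)=−, sgn(-299)=−, so -1.
(a,b)_7: α=0, u≡2; β=2, v≡1 (mod 7); (2|7)=+1, (1|7)=+1; sign (−1)^0·+1^2·+1^0 = +1.
(a,b)_11: α=1, u≡9; β=2, v≡9 (mod 11); (9|11)=+1, (9|11)=+1; sign (−1)^0·+1^2·+1^1 = +1.
(a,b)_53: α=1, u≡30; β=0, v≡22 (mod 53); (30|53)=-1, (22|53)=-1; sign (−1)^0·-1^0·-1^1 = -1.
|Ram(-852346, -299)| = 6, even; anisotropic at {2, 17, 23, 43, 53, ∞}.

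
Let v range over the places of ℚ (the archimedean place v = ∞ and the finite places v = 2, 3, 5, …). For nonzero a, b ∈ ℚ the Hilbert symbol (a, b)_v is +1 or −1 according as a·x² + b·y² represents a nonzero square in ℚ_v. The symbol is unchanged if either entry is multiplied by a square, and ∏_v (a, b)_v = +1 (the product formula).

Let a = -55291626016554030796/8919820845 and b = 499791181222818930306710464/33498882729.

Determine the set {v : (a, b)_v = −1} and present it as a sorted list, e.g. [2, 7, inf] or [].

Mod squares: a ≡ -1295, b ≡ 24679. Check v ∈ {∞, 2, 3, 5, 7, 11, 13, 19, 23, 29, 37}.
v=∞: -1295 < 0 and 24679 > 0  ⇒  (a,b)_∞ = +1.
v=3: a=3^-4·(≡1), b=3^-2·(≡1) mod 3; (1|3)=+1, (1|3)=+1; (−1)^{-4·-2·1}·(+1)^-2·(+1)^-4 = +1.
v=5: a=5^-1·(≡1), b=5^0·(≡1) mod 5; (1|5)=+1, (1|5)=+1; (−1)^{-1·0·2}·(+1)^0·(+1)^-1 = +1.
v=37: a=37^5·(≡14), b=37^5·(≡33) mod 37; (14|37)=-1, (33|37)=+1; (−1)^{5·5·18}·(-1)^5·(+1)^5 = -1.
v=13: a=13^-2·(≡7), b=13^-4·(≡6) mod 13; (7|13)=-1, (6|13)=-1; (−1)^{-2·-4·6}·(-1)^-4·(-1)^-2 = +1.
v=11: a=11^2·(≡3), b=11^4·(≡6) mod 11; (3|11)=+1, (6|11)=-1; (−1)^{2·4·5}·(+1)^4·(-1)^2 = +1.
v=23: a=23^4·(≡6), b=23^5·(≡11) mod 23; (6|23)=+1, (11|23)=-1; (−1)^{4·5·11}·(+1)^5·(-1)^4 = +1.
v=29: a=29^2·(≡8), b=29^3·(≡27) mod 29; (8|29)=-1, (27|29)=-1; (−1)^{2·3·14}·(-1)^3·(-1)^2 = -1.
v=7: a=7^1·(≡4), b=7^2·(≡2) mod 7; (4|7)=+1, (2|7)=+1; (−1)^{1·2·3}·(+1)^2·(+1)^1 = +1.
v=2: v_2(a)=2, v_2(b)=6; units ≡ 1, 7 (mod 8); ε·ε+αω+βω = 0·1+2·0+6·0 ≡ 0  ⇒  (a,b)_2 = +1.
v=19: a=19^-4·(≡6), b=19^-4·(≡1) mod 19; (6|19)=+1, (1|19)=+1; (−1)^{-4·-4·9}·(+1)^-4·(+1)^-4 = +1.
Ram(-1295, 24679) = {29, 37}; no ℚ_29-point on the conic.

[29, 37]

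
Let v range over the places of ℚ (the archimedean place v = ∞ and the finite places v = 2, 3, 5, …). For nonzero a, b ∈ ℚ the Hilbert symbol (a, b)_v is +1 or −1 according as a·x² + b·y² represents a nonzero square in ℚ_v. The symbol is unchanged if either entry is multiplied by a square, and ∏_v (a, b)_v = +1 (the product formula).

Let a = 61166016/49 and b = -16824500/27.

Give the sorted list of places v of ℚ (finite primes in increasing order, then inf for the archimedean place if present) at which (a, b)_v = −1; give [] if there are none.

Mod squares: a ≡ 1311, b ≡ -504735. Check v ∈ {∞, 2, 3, 5, 7, 11, 19, 23}.
v=3: a=3^7·(≡2), b=3^-3·(≡1) mod 3; (2|3)=-1, (1|3)=+1; (−1)^{7·-3·1}·(-1)^-3·(+1)^7 = +1.
v=23: a=23^1·(≡21), b=23^1·(≡21) mod 23; (21|23)=-1, (21|23)=-1; (−1)^{1·1·11}·(-1)^1·(-1)^1 = -1.
v=5: a=5^0·(≡4), b=5^3·(≡2) mod 5; (4|5)=+1, (2|5)=-1; (−1)^{0·3·2}·(+1)^3·(-1)^0 = +1.
v=11: a=11^0·(≡2), b=11^1·(≡10) mod 11; (2|11)=-1, (10|11)=-1; (−1)^{0·1·5}·(-1)^1·(-1)^0 = -1.
v=19: a=19^1·(≡12), b=19^1·(≡16) mod 19; (12|19)=-1, (16|19)=+1; (−1)^{1·1·9}·(-1)^1·(+1)^1 = +1.
v=∞: 1311 > 0 and -504735 < 0  ⇒  (a,b)_∞ = +1.
v=2: v_2(a)=6, v_2(b)=2; units ≡ 7, 1 (mod 8); ε·ε+αω+βω = 1·0+6·0+2·0 ≡ 0  ⇒  (a,b)_2 = +1.
v=7: a=7^-2·(≡2), b=7^1·(≡1) mod 7; (2|7)=+1, (1|7)=+1; (−1)^{-2·1·3}·(+1)^1·(+1)^-2 = +1.
|Ram(1311, -504735)| = 2, even; anisotropic at {11, 23}.

[11, 23]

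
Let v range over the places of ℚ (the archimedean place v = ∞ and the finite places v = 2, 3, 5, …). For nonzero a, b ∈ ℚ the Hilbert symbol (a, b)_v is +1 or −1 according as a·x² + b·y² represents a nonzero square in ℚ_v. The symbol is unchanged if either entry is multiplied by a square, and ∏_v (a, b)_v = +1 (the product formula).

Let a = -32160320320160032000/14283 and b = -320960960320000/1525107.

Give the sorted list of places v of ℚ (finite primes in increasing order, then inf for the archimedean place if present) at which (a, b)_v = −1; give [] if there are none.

(a, b) ≡ (-15015, -6006) mod (ℚ^×)²; places V = {2, 3, 5, 7, 11, 13, 23, 31, ∞}.
(a,b)_11: α=5, u≡2; β=3, v≡5 (mod 11); (2|11)=-1, (5|11)=+1; sign (−1)^1·-1^3·+1^5 = +1.
(a,b)_5: α=3, u≡3; β=4, v≡4 (mod 5); (3|5)=-1, (4|5)=+1; sign (−1)^0·-1^4·+1^3 = +1.
(a,b)_∞: sgn(-15015)=−, sgn(-6006)=−, so -1.
(a,b)_7: α=5, u≡2; β=3, v≡3 (mod 7); (2|7)=+1, (3|7)=-1; sign (−1)^1·+1^3·-1^5 = +1.
(a,b)_23: α=-2, u≡3; β=-2, v≡14 (mod 23); (3|23)=+1, (14|23)=-1; sign (−1)^0·+1^-2·-1^-2 = +1.
(a,b)_2: α=8, β=9; u≡1, v≡5 (mod 8); ε(u)ε(v)=0·0, αω(v)=8·1, βω(u)=9·0; sum ≡ 0  ⇒  +1.
(a,b)_13: α=5, u≡8; β=3, v≡8 (mod 13); (8|13)=-1, (8|13)=-1; sign (−1)^0·-1^3·-1^5 = +1.
(a,b)_3: α=-3, u≡2; β=-1, v≡2 (mod 3); (2|3)=-1, (2|3)=-1; sign (−1)^1·-1^-1·-1^-3 = -1.
(a,b)_31: α=0, u≡25; β=-2, v≡14 (mod 31); (25|31)=+1, (14|31)=+1; sign (−1)^0·+1^-2·+1^0 = +1.
|Ram(-15015, -6006)| = 2, even; anisotropic at {3, ∞}.

[3, inf]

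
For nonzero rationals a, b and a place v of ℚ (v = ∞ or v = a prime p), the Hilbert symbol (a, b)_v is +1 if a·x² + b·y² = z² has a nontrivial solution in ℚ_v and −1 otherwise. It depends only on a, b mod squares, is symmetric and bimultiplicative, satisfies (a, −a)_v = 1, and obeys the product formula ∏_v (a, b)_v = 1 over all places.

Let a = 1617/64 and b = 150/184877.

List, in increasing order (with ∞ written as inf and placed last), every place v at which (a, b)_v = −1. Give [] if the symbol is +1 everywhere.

[7, 11]

Mod squares: a ≡ 33, b ≡ 462. Check v ∈ {∞, 2, 3, 5, 7, 11}.
v=11: a=11^1·(≡9), b=11^-1·(≡4) mod 11; (9|11)=+1, (4|11)=+1; (−1)^{1·-1·5}·(+1)^-1·(+1)^1 = -1.
v=5: a=5^0·(≡3), b=5^2·(≡3) mod 5; (3|5)=-1, (3|5)=-1; (−1)^{0·2·2}·(-1)^2·(-1)^0 = +1.
v=3: a=3^1·(≡2), b=3^1·(≡1) mod 3; (2|3)=-1, (1|3)=+1; (−1)^{1·1·1}·(-1)^1·(+1)^1 = +1.
v=7: a=7^2·(≡5), b=7^-5·(≡6) mod 7; (5|7)=-1, (6|7)=-1; (−1)^{2·-5·3}·(-1)^-5·(-1)^2 = -1.
v=∞: 33 > 0 and 462 > 0  ⇒  (a,b)_∞ = +1.
v=2: v_2(a)=-6, v_2(b)=1; units ≡ 1, 7 (mod 8); ε·ε+αω+βω = 0·1+-6·0+1·0 ≡ 0  ⇒  (a,b)_2 = +1.
|Ram(33, 462)| = 2, even; anisotropic at {7, 11}.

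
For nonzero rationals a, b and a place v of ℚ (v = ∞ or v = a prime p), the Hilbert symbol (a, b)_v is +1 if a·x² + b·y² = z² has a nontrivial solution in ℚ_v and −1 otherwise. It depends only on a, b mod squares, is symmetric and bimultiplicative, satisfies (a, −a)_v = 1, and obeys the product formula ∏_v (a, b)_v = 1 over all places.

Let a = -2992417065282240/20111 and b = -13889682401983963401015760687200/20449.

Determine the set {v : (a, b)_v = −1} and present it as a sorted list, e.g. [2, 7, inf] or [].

Mod squares: a ≡ -19791485, b ≡ -289478. Check v ∈ {∞, 2, 3, 5, 7, 11, 13, 17, 23, 29, 31, 37}.
v=∞: -19791485 < 0 and -289478 < 0  ⇒  (a,b)_∞ = -1.
v=13: a=13^-2·(≡1), b=13^-2·(≡5) mod 13; (1|13)=+1, (5|13)=-1; (−1)^{-2·-2·6}·(+1)^-2·(-1)^-2 = +1.
v=11: a=11^0·(≡3), b=11^-2·(≡1) mod 11; (3|11)=+1, (1|11)=+1; (−1)^{0·-2·5}·(+1)^-2·(+1)^0 = +1.
v=29: a=29^1·(≡17), b=29^3·(≡23) mod 29; (17|29)=-1, (23|29)=+1; (−1)^{1·3·14}·(-1)^3·(+1)^1 = -1.
v=23: a=23^2·(≡11), b=23^5·(≡2) mod 23; (11|23)=-1, (2|23)=+1; (−1)^{2·5·11}·(-1)^5·(+1)^2 = -1.
v=7: a=7^-1·(≡2), b=7^1·(≡2) mod 7; (2|7)=+1, (2|7)=+1; (−1)^{-1·1·3}·(+1)^1·(+1)^-1 = -1.
v=3: a=3^12·(≡1), b=3^18·(≡1) mod 3; (1|3)=+1, (1|3)=+1; (−1)^{12·18·1}·(+1)^18·(+1)^12 = +1.
v=17: a=17^-1·(≡6), b=17^0·(≡2) mod 17; (6|17)=-1, (2|17)=+1; (−1)^{-1·0·8}·(-1)^0·(+1)^-1 = +1.
v=37: a=37^1·(≡28), b=37^2·(≡16) mod 37; (28|37)=+1, (16|37)=+1; (−1)^{1·2·18}·(+1)^2·(+1)^1 = +1.
v=31: a=31^1·(≡8), b=31^3·(≡26) mod 31; (8|31)=+1, (26|31)=-1; (−1)^{1·3·15}·(+1)^3·(-1)^1 = +1.
v=5: a=5^1·(≡2), b=5^2·(≡3) mod 5; (2|5)=-1, (3|5)=-1; (−1)^{1·2·2}·(-1)^2·(-1)^1 = -1.
v=2: v_2(a)=6, v_2(b)=5; units ≡ 3, 5 (mod 8); ε·ε+αω+βω = 1·0+6·1+5·1 ≡ 1  ⇒  (a,b)_2 = -1.
Ram(-19791485, -289478) = {2, 5, 7, 23, 29, ∞}; no ℚ_2-point on the conic.

[2, 5, 7, 23, 29, inf]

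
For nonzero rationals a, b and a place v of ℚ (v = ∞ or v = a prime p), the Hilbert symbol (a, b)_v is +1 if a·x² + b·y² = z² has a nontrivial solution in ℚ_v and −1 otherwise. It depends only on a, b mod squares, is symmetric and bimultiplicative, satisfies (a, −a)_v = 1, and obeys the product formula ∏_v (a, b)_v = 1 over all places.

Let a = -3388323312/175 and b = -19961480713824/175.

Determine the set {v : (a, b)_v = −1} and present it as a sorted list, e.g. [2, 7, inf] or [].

[2, 3, 7, 19, 31, inf]

(a, b) ≡ (-151249, -637968282) mod (ℚ^×)²; places V = {2, 3, 5, 7, 11, 13, 17, 19, 31, 37, 41, ∞}.
(a,b)_37: α=0, u≡36; β=1, v≡27 (mod 37); (36|37)=+1, (27|37)=+1; sign (−1)^0·+1^1·+1^0 = +1.
(a,b)_2: α=4, β=5; u≡7, v≡3 (mod 8); ε(u)ε(v)=1·1, αω(v)=4·1, βω(u)=5·0; sum ≡ 1  ⇒  -1.
(a,b)_17: α=1, u≡3; β=1, v≡14 (mod 17); (3|17)=-1, (14|17)=-1; sign (−1)^0·-1^1·-1^1 = +1.
(a,b)_3: α=4, u≡2; β=5, v≡1 (mod 3); (2|3)=-1, (1|3)=+1; sign (−1)^0·-1^5·+1^4 = -1.
(a,b)_7: α=-1, u≡1; β=-1, v≡2 (mod 7); (1|7)=+1, (2|7)=+1; sign (−1)^1·+1^-1·+1^-1 = -1.
(a,b)_∞: sgn(-151249)=−, sgn(-637968282)=−, so -1.
(a,b)_13: α=0, u≡7; β=2, v≡4 (mod 13); (7|13)=-1, (4|13)=+1; sign (−1)^0·-1^2·+1^0 = +1.
(a,b)_11: α=2, u≡5; β=0, v≡1 (mod 11); (5|11)=+1, (1|11)=+1; sign (−1)^0·+1^0·+1^2 = +1.
(a,b)_5: α=-2, u≡4; β=-2, v≡3 (mod 5); (4|5)=+1, (3|5)=-1; sign (−1)^0·+1^-2·-1^-2 = +1.
(a,b)_41: α=1, u≡10; β=1, v≡2 (mod 41); (10|41)=+1, (2|41)=+1; sign (−1)^0·+1^1·+1^1 = +1.
(a,b)_19: α=0, u≡10; β=1, v≡9 (mod 19); (10|19)=-1, (9|19)=+1; sign (−1)^0·-1^1·+1^0 = -1.
(a,b)_31: α=1, u≡2; β=1, v≡2 (mod 31); (2|31)=+1, (2|31)=+1; sign (−1)^1·+1^1·+1^1 = -1.
|Ram(-151249, -637968282)| = 6, even; anisotropic at {2, 3, 7, 19, 31, ∞}.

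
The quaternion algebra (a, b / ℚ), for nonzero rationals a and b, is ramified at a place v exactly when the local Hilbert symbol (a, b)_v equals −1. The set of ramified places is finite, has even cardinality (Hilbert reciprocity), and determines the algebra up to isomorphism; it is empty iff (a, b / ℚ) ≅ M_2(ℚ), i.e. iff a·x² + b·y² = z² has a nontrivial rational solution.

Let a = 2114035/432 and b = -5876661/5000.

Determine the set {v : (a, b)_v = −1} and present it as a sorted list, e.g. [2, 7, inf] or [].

Mod squares: a ≡ 21945, b ≡ -42. Check v ∈ {∞, 2, 3, 5, 7, 11, 17, 19, 23}.
v=3: a=3^-3·(≡1), b=3^1·(≡1) mod 3; (1|3)=+1, (1|3)=+1; (−1)^{-3·1·1}·(+1)^1·(+1)^-3 = -1.
v=7: a=7^1·(≡5), b=7^1·(≡4) mod 7; (5|7)=-1, (4|7)=+1; (−1)^{1·1·3}·(-1)^1·(+1)^1 = +1.
v=11: a=11^1·(≡5), b=11^0·(≡2) mod 11; (5|11)=+1, (2|11)=-1; (−1)^{1·0·5}·(+1)^0·(-1)^1 = -1.
v=23: a=23^0·(≡2), b=23^4·(≡13) mod 23; (2|23)=+1, (13|23)=+1; (−1)^{0·4·11}·(+1)^4·(+1)^0 = +1.
v=5: a=5^1·(≡1), b=5^-4·(≡3) mod 5; (1|5)=+1, (3|5)=-1; (−1)^{1·-4·2}·(+1)^-4·(-1)^1 = -1.
v=∞: 21945 > 0 and -42 < 0  ⇒  (a,b)_∞ = +1.
v=19: a=19^1·(≡15), b=19^0·(≡13) mod 19; (15|19)=-1, (13|19)=-1; (−1)^{1·0·9}·(-1)^0·(-1)^1 = -1.
v=2: v_2(a)=-4, v_2(b)=-3; units ≡ 1, 3 (mod 8); ε·ε+αω+βω = 0·1+-4·1+-3·0 ≡ 0  ⇒  (a,b)_2 = +1.
v=17: a=17^2·(≡8), b=17^0·(≡9) mod 17; (8|17)=+1, (9|17)=+1; (−1)^{2·0·8}·(+1)^0·(+1)^2 = +1.
|Ram(21945, -42)| = 4, even; anisotropic at {3, 5, 11, 19}.

[3, 5, 11, 19]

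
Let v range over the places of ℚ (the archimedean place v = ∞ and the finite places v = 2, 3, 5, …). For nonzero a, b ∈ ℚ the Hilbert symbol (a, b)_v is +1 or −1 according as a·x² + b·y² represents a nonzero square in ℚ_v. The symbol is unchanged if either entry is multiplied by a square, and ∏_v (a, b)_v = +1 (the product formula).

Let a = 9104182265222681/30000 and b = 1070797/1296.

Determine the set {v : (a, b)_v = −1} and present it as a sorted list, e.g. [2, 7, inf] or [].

[13, 19]

(a, b) ≡ (41667, 13) mod (ℚ^×)²; places V = {2, 3, 5, 7, 13, 17, 19, 31, 41, 43, ∞}.
(a,b)_17: α=1, u≡6; β=0, v≡13 (mod 17); (6|17)=-1, (13|17)=+1; sign (−1)^0·-1^0·+1^1 = +1.
(a,b)_∞: sgn(41667)=+, sgn(13)=+, so +1.
(a,b)_13: α=2, u≡6; β=1, v≡3 (mod 13); (6|13)=-1, (3|13)=+1; sign (−1)^0·-1^1·+1^2 = -1.
(a,b)_2: α=-4, β=-4; u≡3, v≡5 (mod 8); ε(u)ε(v)=1·0, αω(v)=-4·1, βω(u)=-4·1; sum ≡ 0  ⇒  +1.
(a,b)_43: α=1, u≡41; β=0, v≡9 (mod 43); (41|43)=+1, (9|43)=+1; sign (−1)^0·+1^0·+1^1 = +1.
(a,b)_3: α=-1, u≡2; β=-4, v≡1 (mod 3); (2|3)=-1, (1|3)=+1; sign (−1)^0·-1^-4·+1^-1 = +1.
(a,b)_5: α=-4, u≡2; β=0, v≡2 (mod 5); (2|5)=-1, (2|5)=-1; sign (−1)^0·-1^0·-1^-4 = +1.
(a,b)_41: α=2, u≡3; β=2, v≡14 (mod 41); (3|41)=-1, (14|41)=-1; sign (−1)^0·-1^2·-1^2 = +1.
(a,b)_31: α=2, u≡30; β=0, v≡6 (mod 31); (30|31)=-1, (6|31)=-1; sign (−1)^0·-1^0·-1^2 = +1.
(a,b)_19: α=1, u≡10; β=0, v≡13 (mod 19); (10|19)=-1, (13|19)=-1; sign (−1)^0·-1^0·-1^1 = -1.
(a,b)_7: α=4, u≡6; β=2, v≡6 (mod 7); (6|7)=-1, (6|7)=-1; sign (−1)^0·-1^2·-1^4 = +1.
Ram(41667, 13) = {13, 19}; no ℚ_13-point on the conic.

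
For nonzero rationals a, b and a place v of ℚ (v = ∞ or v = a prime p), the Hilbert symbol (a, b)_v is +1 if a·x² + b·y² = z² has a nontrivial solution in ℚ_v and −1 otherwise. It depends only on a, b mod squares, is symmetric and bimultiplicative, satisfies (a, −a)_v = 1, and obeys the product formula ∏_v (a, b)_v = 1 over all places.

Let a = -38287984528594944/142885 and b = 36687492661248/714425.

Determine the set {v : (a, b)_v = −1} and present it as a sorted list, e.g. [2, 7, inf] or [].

[17, 23]

Mod squares: a ≡ -510, b ≡ 391. Check v ∈ {∞, 2, 3, 5, 11, 13, 17, 23, 41}.
v=23: a=23^4·(≡10), b=23^3·(≡17) mod 23; (10|23)=-1, (17|23)=-1; (−1)^{4·3·11}·(-1)^3·(-1)^4 = -1.
v=17: a=17^-1·(≡8), b=17^-1·(≡14) mod 17; (8|17)=+1, (14|17)=-1; (−1)^{-1·-1·8}·(+1)^-1·(-1)^-1 = -1.
v=11: a=11^4·(≡8), b=11^2·(≡6) mod 11; (8|11)=-1, (6|11)=-1; (−1)^{4·2·5}·(-1)^2·(-1)^4 = +1.
v=∞: -510 < 0 and 391 > 0  ⇒  (a,b)_∞ = +1.
v=41: a=41^-2·(≡20), b=41^-2·(≡24) mod 41; (20|41)=+1, (24|41)=-1; (−1)^{-2·-2·20}·(+1)^-2·(-1)^-2 = +1.
v=13: a=13^2·(≡1), b=13^2·(≡9) mod 13; (1|13)=+1, (9|13)=+1; (−1)^{2·2·6}·(+1)^2·(+1)^2 = +1.
v=3: a=3^3·(≡1), b=3^2·(≡1) mod 3; (1|3)=+1, (1|3)=+1; (−1)^{3·2·1}·(+1)^2·(+1)^3 = +1.
v=5: a=5^-1·(≡3), b=5^-2·(≡4) mod 5; (3|5)=-1, (4|5)=+1; (−1)^{-1·-2·2}·(-1)^-2·(+1)^-1 = +1.
v=2: v_2(a)=11, v_2(b)=14; units ≡ 1, 7 (mod 8); ε·ε+αω+βω = 0·1+11·0+14·0 ≡ 0  ⇒  (a,b)_2 = +1.
(-510, 391 / ℚ) ramifies at {17, 23}: a division algebra.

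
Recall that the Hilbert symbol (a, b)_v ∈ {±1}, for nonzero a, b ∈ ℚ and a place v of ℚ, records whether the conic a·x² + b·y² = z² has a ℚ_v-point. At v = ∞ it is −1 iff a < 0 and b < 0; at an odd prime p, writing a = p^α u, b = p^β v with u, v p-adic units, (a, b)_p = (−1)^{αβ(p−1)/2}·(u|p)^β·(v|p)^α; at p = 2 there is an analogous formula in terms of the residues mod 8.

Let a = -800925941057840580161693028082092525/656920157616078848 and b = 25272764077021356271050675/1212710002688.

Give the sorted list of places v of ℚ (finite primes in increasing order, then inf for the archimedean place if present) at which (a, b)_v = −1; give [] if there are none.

Mod squares: a ≡ -12122, b ≡ 6006. Check v ∈ {∞, 2, 3, 5, 7, 11, 13, 17, 19, 23, 29}.
v=3: a=3^22·(≡1), b=3^15·(≡1) mod 3; (1|3)=+1, (1|3)=+1; (−1)^{22·15·1}·(+1)^15·(+1)^22 = +1.
v=11: a=11^3·(≡9), b=11^3·(≡6) mod 11; (9|11)=+1, (6|11)=-1; (−1)^{3·3·5}·(+1)^3·(-1)^3 = +1.
v=19: a=19^1·(≡15), b=19^0·(≡8) mod 19; (15|19)=-1, (8|19)=-1; (−1)^{1·0·9}·(-1)^0·(-1)^1 = -1.
v=7: a=7^4·(≡2), b=7^3·(≡1) mod 7; (2|7)=+1, (1|7)=+1; (−1)^{4·3·3}·(+1)^3·(+1)^4 = +1.
v=29: a=29^3·(≡12), b=29^2·(≡18) mod 29; (12|29)=-1, (18|29)=-1; (−1)^{3·2·14}·(-1)^2·(-1)^3 = -1.
v=5: a=5^2·(≡3), b=5^2·(≡4) mod 5; (3|5)=-1, (4|5)=+1; (−1)^{2·2·2}·(-1)^2·(+1)^2 = +1.
v=13: a=13^4·(≡11), b=13^3·(≡8) mod 13; (11|13)=-1, (8|13)=-1; (−1)^{4·3·6}·(-1)^3·(-1)^4 = -1.
v=23: a=23^-8·(≡15), b=23^-6·(≡9) mod 23; (15|23)=-1, (9|23)=+1; (−1)^{-8·-6·11}·(-1)^-6·(+1)^-8 = +1.
v=∞: -12122 < 0 and 6006 > 0  ⇒  (a,b)_∞ = +1.
v=17: a=17^6·(≡13), b=17^4·(≡5) mod 17; (13|17)=+1, (5|17)=-1; (−1)^{6·4·8}·(+1)^4·(-1)^6 = +1.
v=2: v_2(a)=-23, v_2(b)=-13; units ≡ 3, 3 (mod 8); ε·ε+αω+βω = 1·1+-23·1+-13·1 ≡ 1  ⇒  (a,b)_2 = -1.
|Ram(-12122, 6006)| = 4, even; anisotropic at {2, 13, 19, 29}.

[2, 13, 19, 29]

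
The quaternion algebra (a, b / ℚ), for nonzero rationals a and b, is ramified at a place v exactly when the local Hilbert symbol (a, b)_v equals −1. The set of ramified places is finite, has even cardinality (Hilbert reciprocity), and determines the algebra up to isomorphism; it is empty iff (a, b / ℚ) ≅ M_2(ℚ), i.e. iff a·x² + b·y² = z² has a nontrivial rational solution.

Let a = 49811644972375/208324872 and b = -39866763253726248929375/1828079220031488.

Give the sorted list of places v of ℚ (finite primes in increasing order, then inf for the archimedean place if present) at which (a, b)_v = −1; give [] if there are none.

[11, 13]

(a, b) ≡ (110, -286) mod (ℚ^×)²; places V = {2, 3, 5, 7, 11, 13, 29, ∞}.
(a,b)_3: α=-12, u≡2; β=-20, v≡2 (mod 3); (2|3)=-1, (2|3)=-1; sign (−1)^0·-1^-20·-1^-12 = +1.
(a,b)_11: α=9, u≡2; β=13, v≡6 (mod 11); (2|11)=-1, (6|11)=-1; sign (−1)^1·-1^13·-1^9 = -1.
(a,b)_2: α=-3, β=-19; u≡7, v≡1 (mod 8); ε(u)ε(v)=1·0, αω(v)=-3·0, βω(u)=-19·0; sum ≡ 0  ⇒  +1.
(a,b)_5: α=3, u≡2; β=4, v≡1 (mod 5); (2|5)=-1, (1|5)=+1; sign (−1)^0·-1^4·+1^3 = +1.
(a,b)_7: α=-2, u≡6; β=0, v≡2 (mod 7); (6|7)=-1, (2|7)=+1; sign (−1)^0·-1^0·+1^-2 = +1.
(a,b)_29: α=0, u≡25; β=2, v≡22 (mod 29); (25|29)=+1, (22|29)=+1; sign (−1)^0·+1^2·+1^0 = +1.
(a,b)_13: α=2, u≡6; β=3, v≡12 (mod 13); (6|13)=-1, (12|13)=+1; sign (−1)^0·-1^3·+1^2 = -1.
(a,b)_∞: sgn(110)=+, sgn(-286)=−, so +1.
Ram(110, -286) = {11, 13}; no ℚ_11-point on the conic.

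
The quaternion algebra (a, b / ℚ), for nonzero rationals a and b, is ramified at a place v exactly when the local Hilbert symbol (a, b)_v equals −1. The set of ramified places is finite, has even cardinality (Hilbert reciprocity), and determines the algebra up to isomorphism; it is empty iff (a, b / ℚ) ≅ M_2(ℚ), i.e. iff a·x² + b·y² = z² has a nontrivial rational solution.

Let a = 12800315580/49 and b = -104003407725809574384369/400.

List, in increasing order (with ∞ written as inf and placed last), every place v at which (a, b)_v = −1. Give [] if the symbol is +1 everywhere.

Mod squares: a ≡ 1448655, b ≡ -561. Check v ∈ {∞, 2, 3, 5, 7, 11, 13, 17, 19, 23, 47}.
v=7: a=7^-2·(≡3), b=7^0·(≡5) mod 7; (3|7)=-1, (5|7)=-1; (−1)^{-2·0·3}·(-1)^0·(-1)^-2 = +1.
v=3: a=3^1·(≡2), b=3^9·(≡2) mod 3; (2|3)=-1, (2|3)=-1; (−1)^{1·9·1}·(-1)^9·(-1)^1 = -1.
v=19: a=19^1·(≡5), b=19^2·(≡11) mod 19; (5|19)=+1, (11|19)=+1; (−1)^{1·2·9}·(+1)^2·(+1)^1 = +1.
v=47: a=47^2·(≡42), b=47^0·(≡4) mod 47; (42|47)=+1, (4|47)=+1; (−1)^{2·0·23}·(+1)^0·(+1)^2 = +1.
v=17: a=17^1·(≡5), b=17^5·(≡8) mod 17; (5|17)=-1, (8|17)=+1; (−1)^{1·5·8}·(-1)^5·(+1)^1 = -1.
v=5: a=5^1·(≡4), b=5^-2·(≡1) mod 5; (4|5)=+1, (1|5)=+1; (−1)^{1·-2·2}·(+1)^-2·(+1)^1 = +1.
v=11: a=11^0·(≡6), b=11^7·(≡9) mod 11; (6|11)=-1, (9|11)=+1; (−1)^{0·7·5}·(-1)^7·(+1)^0 = -1.
v=∞: 1448655 > 0 and -561 < 0  ⇒  (a,b)_∞ = +1.
v=2: v_2(a)=2, v_2(b)=-4; units ≡ 7, 7 (mod 8); ε·ε+αω+βω = 1·1+2·0+-4·0 ≡ 1  ⇒  (a,b)_2 = -1.
v=13: a=13^1·(≡3), b=13^0·(≡2) mod 13; (3|13)=+1, (2|13)=-1; (−1)^{1·0·6}·(+1)^0·(-1)^1 = -1.
v=23: a=23^1·(≡7), b=23^2·(≡11) mod 23; (7|23)=-1, (11|23)=-1; (−1)^{1·2·11}·(-1)^2·(-1)^1 = -1.
|Ram(1448655, -561)| = 6, even; anisotropic at {2, 3, 11, 13, 17, 23}.

[2, 3, 11, 13, 17, 23]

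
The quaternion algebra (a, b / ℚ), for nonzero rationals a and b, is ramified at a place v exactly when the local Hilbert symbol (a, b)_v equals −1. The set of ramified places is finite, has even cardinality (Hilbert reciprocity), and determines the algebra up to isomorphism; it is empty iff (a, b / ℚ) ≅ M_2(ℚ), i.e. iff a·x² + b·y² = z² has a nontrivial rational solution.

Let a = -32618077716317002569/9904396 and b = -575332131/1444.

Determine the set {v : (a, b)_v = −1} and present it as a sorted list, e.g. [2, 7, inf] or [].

[3, 19, 29, 31, 41, inf]

Mod squares: a ≡ -19, b ≡ -4754811. Check v ∈ {∞, 2, 3, 11, 19, 29, 31, 37, 41, 43}.
v=37: a=37^2·(≡17), b=37^0·(≡35) mod 37; (17|37)=-1, (35|37)=-1; (−1)^{2·0·18}·(-1)^0·(-1)^2 = +1.
v=29: a=29^2·(≡17), b=29^1·(≡28) mod 29; (17|29)=-1, (28|29)=+1; (−1)^{2·1·14}·(-1)^1·(+1)^2 = -1.
v=∞: -19 < 0 and -4754811 < 0  ⇒  (a,b)_∞ = -1.
v=43: a=43^2·(≡25), b=43^1·(≡18) mod 43; (25|43)=+1, (18|43)=-1; (−1)^{2·1·21}·(+1)^1·(-1)^2 = +1.
v=41: a=41^0·(≡15), b=41^1·(≡37) mod 41; (15|41)=-1, (37|41)=+1; (−1)^{0·1·20}·(-1)^1·(+1)^0 = -1.
v=2: v_2(a)=-2, v_2(b)=-2; units ≡ 5, 5 (mod 8); ε·ε+αω+βω = 0·0+-2·1+-2·1 ≡ 0  ⇒  (a,b)_2 = +1.
v=19: a=19^-5·(≡8), b=19^-2·(≡12) mod 19; (8|19)=-1, (12|19)=-1; (−1)^{-5·-2·9}·(-1)^-2·(-1)^-5 = -1.
v=31: a=31^2·(≡24), b=31^1·(≡4) mod 31; (24|31)=-1, (4|31)=+1; (−1)^{2·1·15}·(-1)^1·(+1)^2 = -1.
v=3: a=3^2·(≡2), b=3^1·(≡2) mod 3; (2|3)=-1, (2|3)=-1; (−1)^{2·1·1}·(-1)^1·(-1)^2 = -1.
v=11: a=11^6·(≡5), b=11^2·(≡9) mod 11; (5|11)=+1, (9|11)=+1; (−1)^{6·2·5}·(+1)^2·(+1)^6 = +1.
(-19, -4754811 / ℚ) ramifies at {3, 19, 29, 31, 41, ∞}: a division algebra.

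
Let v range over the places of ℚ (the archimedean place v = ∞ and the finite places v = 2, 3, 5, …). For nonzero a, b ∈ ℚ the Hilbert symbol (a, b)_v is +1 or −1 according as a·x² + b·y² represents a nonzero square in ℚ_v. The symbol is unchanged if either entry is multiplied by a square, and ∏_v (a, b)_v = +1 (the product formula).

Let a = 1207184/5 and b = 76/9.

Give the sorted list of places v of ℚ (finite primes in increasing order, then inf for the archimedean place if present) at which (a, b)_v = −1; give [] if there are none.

[11, 19]

(a, b) ≡ (1045, 19) mod (ℚ^×)²; places V = {2, 3, 5, 11, 19, ∞}.
(a,b)_19: α=3, u≡1; β=1, v≡11 (mod 19); (1|19)=+1, (11|19)=+1; sign (−1)^1·+1^1·+1^3 = -1.
(a,b)_3: α=0, u≡1; β=-2, v≡1 (mod 3); (1|3)=+1, (1|3)=+1; sign (−1)^0·+1^-2·+1^0 = +1.
(a,b)_∞: sgn(1045)=+, sgn(19)=+, so +1.
(a,b)_2: α=4, β=2; u≡5, v≡3 (mod 8); ε(u)ε(v)=0·1, αω(v)=4·1, βω(u)=2·1; sum ≡ 0  ⇒  +1.
(a,b)_5: α=-1, u≡4; β=0, v≡4 (mod 5); (4|5)=+1, (4|5)=+1; sign (−1)^0·+1^0·+1^-1 = +1.
(a,b)_11: α=1, u≡6; β=0, v≡6 (mod 11); (6|11)=-1, (6|11)=-1; sign (−1)^0·-1^0·-1^1 = -1.
(1045, 19 / ℚ) ramifies at {11, 19}: a division algebra.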